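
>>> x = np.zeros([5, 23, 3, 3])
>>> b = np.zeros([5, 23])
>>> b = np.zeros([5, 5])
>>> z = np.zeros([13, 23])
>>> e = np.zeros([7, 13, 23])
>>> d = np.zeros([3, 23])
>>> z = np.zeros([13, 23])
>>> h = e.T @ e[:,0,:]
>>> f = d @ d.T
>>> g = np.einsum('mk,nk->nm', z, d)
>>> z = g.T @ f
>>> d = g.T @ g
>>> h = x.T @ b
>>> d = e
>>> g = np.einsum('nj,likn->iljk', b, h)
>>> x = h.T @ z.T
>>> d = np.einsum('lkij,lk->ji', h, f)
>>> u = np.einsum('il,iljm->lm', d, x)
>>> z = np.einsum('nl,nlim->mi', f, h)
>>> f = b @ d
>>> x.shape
(5, 23, 3, 13)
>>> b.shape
(5, 5)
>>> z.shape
(5, 23)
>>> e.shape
(7, 13, 23)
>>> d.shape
(5, 23)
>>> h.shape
(3, 3, 23, 5)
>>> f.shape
(5, 23)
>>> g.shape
(3, 3, 5, 23)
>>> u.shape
(23, 13)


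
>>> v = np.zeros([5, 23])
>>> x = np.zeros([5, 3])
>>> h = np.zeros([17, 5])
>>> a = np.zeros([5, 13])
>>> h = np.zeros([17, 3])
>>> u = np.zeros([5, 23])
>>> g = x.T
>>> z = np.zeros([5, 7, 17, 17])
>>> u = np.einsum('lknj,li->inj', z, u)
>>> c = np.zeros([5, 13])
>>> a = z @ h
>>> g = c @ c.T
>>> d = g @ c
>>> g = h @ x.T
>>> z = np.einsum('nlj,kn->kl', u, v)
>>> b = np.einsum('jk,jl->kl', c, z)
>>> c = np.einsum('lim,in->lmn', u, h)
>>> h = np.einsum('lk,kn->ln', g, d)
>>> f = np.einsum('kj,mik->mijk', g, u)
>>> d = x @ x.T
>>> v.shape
(5, 23)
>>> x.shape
(5, 3)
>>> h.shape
(17, 13)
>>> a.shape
(5, 7, 17, 3)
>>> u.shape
(23, 17, 17)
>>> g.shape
(17, 5)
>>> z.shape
(5, 17)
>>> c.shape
(23, 17, 3)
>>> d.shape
(5, 5)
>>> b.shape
(13, 17)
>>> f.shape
(23, 17, 5, 17)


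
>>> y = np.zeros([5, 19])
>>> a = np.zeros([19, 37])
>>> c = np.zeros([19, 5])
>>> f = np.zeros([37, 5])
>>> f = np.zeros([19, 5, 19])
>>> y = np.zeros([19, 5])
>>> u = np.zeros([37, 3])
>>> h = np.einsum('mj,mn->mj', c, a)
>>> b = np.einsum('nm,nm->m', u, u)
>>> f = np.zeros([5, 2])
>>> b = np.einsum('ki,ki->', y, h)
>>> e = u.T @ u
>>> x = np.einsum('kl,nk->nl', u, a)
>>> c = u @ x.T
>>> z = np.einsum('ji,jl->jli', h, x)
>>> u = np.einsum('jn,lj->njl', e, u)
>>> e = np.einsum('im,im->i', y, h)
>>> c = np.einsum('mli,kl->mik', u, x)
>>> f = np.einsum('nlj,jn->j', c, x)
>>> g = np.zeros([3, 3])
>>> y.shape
(19, 5)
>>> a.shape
(19, 37)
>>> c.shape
(3, 37, 19)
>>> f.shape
(19,)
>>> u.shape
(3, 3, 37)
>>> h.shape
(19, 5)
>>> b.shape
()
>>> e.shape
(19,)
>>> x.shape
(19, 3)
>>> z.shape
(19, 3, 5)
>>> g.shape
(3, 3)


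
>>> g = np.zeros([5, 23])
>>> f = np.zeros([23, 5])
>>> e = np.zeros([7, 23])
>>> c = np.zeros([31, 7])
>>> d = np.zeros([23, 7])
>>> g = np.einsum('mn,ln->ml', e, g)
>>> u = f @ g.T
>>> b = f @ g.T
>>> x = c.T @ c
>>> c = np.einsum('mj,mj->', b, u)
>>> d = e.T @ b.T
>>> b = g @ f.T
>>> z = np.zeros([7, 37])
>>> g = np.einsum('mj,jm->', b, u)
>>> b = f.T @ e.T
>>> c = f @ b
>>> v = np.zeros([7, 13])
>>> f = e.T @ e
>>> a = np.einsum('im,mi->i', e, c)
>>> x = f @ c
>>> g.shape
()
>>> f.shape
(23, 23)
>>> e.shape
(7, 23)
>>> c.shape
(23, 7)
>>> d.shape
(23, 23)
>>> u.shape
(23, 7)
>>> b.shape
(5, 7)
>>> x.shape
(23, 7)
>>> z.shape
(7, 37)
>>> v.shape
(7, 13)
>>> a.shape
(7,)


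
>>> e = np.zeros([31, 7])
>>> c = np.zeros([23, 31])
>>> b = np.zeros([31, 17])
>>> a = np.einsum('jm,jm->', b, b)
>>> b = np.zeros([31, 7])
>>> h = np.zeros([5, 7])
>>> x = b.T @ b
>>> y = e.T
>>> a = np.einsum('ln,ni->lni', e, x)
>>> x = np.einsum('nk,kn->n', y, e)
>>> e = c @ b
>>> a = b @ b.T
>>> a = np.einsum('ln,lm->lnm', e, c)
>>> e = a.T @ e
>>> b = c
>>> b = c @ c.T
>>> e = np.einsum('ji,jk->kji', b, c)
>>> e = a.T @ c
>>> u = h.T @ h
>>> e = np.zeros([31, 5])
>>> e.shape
(31, 5)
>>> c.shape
(23, 31)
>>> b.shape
(23, 23)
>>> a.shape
(23, 7, 31)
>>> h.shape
(5, 7)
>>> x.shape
(7,)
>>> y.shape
(7, 31)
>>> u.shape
(7, 7)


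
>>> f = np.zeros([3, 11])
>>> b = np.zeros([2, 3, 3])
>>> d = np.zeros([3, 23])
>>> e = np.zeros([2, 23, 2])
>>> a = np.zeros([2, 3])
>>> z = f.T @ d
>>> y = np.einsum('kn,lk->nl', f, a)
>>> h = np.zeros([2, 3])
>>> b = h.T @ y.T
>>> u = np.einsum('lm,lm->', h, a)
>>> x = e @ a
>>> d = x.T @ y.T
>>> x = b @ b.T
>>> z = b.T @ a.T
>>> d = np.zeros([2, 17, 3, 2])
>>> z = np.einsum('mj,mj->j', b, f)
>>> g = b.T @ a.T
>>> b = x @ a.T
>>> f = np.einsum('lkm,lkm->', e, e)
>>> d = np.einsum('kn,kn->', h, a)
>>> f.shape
()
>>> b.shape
(3, 2)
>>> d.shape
()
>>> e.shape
(2, 23, 2)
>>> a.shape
(2, 3)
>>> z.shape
(11,)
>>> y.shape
(11, 2)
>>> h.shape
(2, 3)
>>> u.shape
()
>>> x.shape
(3, 3)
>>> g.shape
(11, 2)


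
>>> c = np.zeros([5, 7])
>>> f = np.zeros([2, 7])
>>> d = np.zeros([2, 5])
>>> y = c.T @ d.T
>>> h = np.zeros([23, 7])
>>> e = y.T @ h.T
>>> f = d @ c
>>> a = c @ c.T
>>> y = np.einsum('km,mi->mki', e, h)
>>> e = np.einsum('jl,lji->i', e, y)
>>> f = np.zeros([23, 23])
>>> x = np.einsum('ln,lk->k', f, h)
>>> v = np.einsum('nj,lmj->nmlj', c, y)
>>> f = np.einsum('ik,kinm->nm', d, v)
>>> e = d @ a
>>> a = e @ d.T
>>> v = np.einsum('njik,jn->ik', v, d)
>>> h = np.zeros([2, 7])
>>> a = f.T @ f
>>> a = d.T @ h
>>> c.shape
(5, 7)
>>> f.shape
(23, 7)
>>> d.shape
(2, 5)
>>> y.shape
(23, 2, 7)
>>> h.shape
(2, 7)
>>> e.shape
(2, 5)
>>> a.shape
(5, 7)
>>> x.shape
(7,)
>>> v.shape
(23, 7)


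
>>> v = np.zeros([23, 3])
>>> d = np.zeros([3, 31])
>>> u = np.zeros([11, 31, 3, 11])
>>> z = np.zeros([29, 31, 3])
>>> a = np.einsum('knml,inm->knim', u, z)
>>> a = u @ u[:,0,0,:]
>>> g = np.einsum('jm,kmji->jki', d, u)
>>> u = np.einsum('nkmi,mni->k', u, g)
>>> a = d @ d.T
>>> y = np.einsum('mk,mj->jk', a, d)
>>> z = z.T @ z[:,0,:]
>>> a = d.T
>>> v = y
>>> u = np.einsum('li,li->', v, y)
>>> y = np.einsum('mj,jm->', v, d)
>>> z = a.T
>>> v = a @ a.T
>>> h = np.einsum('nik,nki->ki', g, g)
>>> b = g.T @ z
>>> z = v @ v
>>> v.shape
(31, 31)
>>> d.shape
(3, 31)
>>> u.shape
()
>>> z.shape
(31, 31)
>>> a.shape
(31, 3)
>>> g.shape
(3, 11, 11)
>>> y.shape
()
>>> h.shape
(11, 11)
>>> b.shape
(11, 11, 31)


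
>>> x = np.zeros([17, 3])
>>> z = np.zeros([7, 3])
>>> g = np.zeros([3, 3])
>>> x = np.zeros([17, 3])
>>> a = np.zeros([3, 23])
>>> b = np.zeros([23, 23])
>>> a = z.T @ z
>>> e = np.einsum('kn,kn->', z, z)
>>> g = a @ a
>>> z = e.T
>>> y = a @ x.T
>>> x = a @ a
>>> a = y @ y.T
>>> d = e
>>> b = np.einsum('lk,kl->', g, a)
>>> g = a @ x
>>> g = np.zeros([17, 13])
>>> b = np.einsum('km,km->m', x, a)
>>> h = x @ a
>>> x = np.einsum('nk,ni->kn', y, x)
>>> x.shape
(17, 3)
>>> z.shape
()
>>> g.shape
(17, 13)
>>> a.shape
(3, 3)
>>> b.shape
(3,)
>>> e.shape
()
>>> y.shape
(3, 17)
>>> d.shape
()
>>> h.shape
(3, 3)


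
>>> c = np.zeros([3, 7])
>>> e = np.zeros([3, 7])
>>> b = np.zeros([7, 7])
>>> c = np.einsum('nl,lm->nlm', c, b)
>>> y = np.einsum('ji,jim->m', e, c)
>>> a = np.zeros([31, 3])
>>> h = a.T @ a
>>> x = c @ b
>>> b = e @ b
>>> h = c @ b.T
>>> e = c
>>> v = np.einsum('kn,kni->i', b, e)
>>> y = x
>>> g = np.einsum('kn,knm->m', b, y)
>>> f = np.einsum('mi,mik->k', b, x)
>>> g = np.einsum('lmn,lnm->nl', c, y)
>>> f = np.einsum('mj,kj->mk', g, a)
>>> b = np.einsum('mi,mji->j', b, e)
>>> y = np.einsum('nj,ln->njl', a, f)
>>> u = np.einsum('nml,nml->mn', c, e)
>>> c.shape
(3, 7, 7)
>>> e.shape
(3, 7, 7)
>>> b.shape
(7,)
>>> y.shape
(31, 3, 7)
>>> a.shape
(31, 3)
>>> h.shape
(3, 7, 3)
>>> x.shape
(3, 7, 7)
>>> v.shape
(7,)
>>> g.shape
(7, 3)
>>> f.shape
(7, 31)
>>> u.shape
(7, 3)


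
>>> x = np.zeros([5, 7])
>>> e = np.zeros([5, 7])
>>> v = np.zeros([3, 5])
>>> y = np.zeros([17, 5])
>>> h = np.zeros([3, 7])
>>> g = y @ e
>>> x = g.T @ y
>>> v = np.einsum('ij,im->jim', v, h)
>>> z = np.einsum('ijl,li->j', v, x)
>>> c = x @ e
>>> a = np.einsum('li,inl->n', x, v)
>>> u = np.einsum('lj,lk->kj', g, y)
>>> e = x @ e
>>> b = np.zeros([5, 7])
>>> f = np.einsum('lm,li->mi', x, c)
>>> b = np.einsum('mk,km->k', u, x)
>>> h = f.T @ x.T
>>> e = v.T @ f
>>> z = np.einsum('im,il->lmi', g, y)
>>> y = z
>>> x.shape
(7, 5)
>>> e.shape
(7, 3, 7)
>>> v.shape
(5, 3, 7)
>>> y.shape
(5, 7, 17)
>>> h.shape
(7, 7)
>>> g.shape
(17, 7)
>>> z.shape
(5, 7, 17)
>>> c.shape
(7, 7)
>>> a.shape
(3,)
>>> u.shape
(5, 7)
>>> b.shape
(7,)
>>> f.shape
(5, 7)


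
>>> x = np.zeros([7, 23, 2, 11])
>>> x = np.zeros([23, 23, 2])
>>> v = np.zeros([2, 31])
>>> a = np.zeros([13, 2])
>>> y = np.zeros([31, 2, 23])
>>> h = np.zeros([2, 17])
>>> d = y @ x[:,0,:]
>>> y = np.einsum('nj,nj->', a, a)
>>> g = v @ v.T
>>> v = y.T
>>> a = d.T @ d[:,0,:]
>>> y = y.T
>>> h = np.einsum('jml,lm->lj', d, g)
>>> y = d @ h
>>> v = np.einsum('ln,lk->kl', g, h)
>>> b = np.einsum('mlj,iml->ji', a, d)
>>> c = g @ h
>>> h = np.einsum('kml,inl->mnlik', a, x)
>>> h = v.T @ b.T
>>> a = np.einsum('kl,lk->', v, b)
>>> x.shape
(23, 23, 2)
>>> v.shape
(31, 2)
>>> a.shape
()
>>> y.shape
(31, 2, 31)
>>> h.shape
(2, 2)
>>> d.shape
(31, 2, 2)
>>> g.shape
(2, 2)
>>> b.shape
(2, 31)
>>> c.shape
(2, 31)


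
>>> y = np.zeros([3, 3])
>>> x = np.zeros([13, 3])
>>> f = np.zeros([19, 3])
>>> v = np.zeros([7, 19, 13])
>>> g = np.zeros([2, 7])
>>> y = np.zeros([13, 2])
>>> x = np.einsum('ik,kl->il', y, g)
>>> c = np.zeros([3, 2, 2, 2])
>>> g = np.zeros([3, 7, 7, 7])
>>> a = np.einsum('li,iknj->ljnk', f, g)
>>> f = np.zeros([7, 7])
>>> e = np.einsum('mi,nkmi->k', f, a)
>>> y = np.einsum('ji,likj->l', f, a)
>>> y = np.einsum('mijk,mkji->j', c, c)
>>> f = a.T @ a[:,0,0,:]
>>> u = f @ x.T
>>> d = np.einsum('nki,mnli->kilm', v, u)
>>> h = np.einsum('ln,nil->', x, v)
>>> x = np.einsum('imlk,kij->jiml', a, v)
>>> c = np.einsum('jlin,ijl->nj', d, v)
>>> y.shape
(2,)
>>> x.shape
(13, 19, 7, 7)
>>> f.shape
(7, 7, 7, 7)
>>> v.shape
(7, 19, 13)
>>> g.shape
(3, 7, 7, 7)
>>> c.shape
(7, 19)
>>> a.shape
(19, 7, 7, 7)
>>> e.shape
(7,)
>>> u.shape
(7, 7, 7, 13)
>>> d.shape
(19, 13, 7, 7)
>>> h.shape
()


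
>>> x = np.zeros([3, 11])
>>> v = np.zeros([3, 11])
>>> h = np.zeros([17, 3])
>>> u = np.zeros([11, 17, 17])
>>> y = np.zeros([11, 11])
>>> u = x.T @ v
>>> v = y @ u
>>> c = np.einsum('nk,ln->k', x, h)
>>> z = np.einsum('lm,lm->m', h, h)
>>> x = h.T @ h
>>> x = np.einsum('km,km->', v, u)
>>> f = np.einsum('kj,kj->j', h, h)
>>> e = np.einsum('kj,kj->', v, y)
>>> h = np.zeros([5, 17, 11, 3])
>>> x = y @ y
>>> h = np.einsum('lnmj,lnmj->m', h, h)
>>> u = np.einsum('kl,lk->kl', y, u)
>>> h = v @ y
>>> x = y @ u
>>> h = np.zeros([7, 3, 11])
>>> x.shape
(11, 11)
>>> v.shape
(11, 11)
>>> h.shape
(7, 3, 11)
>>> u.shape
(11, 11)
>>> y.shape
(11, 11)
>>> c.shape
(11,)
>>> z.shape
(3,)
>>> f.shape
(3,)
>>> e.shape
()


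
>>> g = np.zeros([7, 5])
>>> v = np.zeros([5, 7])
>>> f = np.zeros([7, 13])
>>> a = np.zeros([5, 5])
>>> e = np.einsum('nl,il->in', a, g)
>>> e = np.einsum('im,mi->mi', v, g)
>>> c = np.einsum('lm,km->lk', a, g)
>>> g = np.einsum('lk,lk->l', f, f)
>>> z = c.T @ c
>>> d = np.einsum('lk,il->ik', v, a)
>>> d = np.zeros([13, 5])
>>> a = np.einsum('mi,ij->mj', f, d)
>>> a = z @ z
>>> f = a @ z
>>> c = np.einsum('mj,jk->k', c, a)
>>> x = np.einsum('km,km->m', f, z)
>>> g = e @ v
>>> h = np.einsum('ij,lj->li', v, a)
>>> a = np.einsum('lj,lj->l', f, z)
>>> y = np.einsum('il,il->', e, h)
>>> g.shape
(7, 7)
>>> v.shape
(5, 7)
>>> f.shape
(7, 7)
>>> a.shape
(7,)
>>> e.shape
(7, 5)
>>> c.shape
(7,)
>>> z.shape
(7, 7)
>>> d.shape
(13, 5)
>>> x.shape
(7,)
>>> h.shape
(7, 5)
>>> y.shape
()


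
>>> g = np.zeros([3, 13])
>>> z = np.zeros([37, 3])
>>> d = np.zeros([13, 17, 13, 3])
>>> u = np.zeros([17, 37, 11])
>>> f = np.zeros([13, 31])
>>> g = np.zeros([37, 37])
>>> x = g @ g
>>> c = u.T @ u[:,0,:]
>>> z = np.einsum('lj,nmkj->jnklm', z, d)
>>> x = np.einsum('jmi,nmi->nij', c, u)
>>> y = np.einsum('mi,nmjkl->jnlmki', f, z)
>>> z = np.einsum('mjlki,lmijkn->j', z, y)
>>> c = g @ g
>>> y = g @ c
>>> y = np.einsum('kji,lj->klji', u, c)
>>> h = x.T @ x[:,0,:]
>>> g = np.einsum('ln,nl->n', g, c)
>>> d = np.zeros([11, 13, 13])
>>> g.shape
(37,)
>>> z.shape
(13,)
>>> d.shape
(11, 13, 13)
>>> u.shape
(17, 37, 11)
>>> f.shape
(13, 31)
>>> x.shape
(17, 11, 11)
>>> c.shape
(37, 37)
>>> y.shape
(17, 37, 37, 11)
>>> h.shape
(11, 11, 11)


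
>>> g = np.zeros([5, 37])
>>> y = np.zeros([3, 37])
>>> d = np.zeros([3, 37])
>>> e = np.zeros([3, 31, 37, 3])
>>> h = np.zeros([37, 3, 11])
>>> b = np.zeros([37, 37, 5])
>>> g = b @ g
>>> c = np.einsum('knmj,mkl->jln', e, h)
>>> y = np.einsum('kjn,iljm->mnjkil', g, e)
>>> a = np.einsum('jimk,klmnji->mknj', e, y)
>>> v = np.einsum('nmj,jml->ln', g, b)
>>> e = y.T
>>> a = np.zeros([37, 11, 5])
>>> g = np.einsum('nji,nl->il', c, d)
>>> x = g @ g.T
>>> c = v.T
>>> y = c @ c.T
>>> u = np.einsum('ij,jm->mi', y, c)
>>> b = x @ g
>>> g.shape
(31, 37)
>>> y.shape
(37, 37)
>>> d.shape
(3, 37)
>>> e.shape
(31, 3, 37, 37, 37, 3)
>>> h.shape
(37, 3, 11)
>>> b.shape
(31, 37)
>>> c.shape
(37, 5)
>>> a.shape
(37, 11, 5)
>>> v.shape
(5, 37)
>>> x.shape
(31, 31)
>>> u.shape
(5, 37)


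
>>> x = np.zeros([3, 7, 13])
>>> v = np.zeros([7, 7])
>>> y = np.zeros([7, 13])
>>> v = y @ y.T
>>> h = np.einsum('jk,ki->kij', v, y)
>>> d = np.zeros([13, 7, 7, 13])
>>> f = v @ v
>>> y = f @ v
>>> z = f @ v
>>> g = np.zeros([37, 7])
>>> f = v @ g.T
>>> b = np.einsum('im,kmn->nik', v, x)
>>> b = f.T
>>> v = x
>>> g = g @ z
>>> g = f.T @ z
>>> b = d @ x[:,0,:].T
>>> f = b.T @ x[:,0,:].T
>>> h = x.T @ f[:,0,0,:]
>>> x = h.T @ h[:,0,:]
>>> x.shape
(3, 7, 3)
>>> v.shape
(3, 7, 13)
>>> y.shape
(7, 7)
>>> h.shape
(13, 7, 3)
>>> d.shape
(13, 7, 7, 13)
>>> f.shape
(3, 7, 7, 3)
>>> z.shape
(7, 7)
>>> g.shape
(37, 7)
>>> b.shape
(13, 7, 7, 3)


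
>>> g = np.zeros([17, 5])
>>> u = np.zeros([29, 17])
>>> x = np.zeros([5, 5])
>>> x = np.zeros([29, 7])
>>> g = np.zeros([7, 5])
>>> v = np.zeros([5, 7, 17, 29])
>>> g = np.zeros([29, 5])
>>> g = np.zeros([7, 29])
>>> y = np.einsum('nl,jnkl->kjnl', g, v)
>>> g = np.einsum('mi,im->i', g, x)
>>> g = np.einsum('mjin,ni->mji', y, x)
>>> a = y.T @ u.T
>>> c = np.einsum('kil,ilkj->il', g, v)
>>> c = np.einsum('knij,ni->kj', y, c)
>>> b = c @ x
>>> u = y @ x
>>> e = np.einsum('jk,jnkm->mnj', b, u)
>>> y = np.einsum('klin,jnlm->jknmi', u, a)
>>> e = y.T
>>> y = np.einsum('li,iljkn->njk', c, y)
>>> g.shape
(17, 5, 7)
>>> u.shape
(17, 5, 7, 7)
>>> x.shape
(29, 7)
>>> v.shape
(5, 7, 17, 29)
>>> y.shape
(7, 7, 29)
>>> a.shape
(29, 7, 5, 29)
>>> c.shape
(17, 29)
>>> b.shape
(17, 7)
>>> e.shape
(7, 29, 7, 17, 29)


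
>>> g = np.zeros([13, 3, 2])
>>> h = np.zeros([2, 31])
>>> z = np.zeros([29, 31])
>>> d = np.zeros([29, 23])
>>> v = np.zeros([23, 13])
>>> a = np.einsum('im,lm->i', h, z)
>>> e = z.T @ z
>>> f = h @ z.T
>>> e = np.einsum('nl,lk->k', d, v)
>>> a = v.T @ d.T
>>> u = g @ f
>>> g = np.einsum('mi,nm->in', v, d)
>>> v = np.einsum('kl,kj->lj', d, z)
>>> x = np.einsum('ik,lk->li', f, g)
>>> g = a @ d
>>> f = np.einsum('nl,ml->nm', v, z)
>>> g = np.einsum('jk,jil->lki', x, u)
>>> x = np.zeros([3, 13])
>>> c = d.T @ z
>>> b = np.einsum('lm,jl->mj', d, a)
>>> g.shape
(29, 2, 3)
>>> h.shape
(2, 31)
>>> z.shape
(29, 31)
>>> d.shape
(29, 23)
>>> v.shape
(23, 31)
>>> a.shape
(13, 29)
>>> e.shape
(13,)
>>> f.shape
(23, 29)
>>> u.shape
(13, 3, 29)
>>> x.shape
(3, 13)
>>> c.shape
(23, 31)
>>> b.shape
(23, 13)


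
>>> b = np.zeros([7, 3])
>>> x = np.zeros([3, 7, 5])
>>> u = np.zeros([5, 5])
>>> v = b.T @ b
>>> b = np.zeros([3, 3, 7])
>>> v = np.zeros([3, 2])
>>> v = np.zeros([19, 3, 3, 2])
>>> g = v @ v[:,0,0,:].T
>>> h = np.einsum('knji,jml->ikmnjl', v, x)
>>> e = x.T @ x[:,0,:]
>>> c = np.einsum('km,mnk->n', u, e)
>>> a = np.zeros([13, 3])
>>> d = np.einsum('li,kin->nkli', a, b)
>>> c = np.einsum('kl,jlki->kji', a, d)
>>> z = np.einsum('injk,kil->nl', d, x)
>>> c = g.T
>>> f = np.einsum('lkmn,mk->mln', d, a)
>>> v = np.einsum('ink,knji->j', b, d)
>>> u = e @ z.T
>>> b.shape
(3, 3, 7)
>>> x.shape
(3, 7, 5)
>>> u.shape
(5, 7, 3)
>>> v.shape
(13,)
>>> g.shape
(19, 3, 3, 19)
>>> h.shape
(2, 19, 7, 3, 3, 5)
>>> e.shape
(5, 7, 5)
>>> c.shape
(19, 3, 3, 19)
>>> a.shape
(13, 3)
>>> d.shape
(7, 3, 13, 3)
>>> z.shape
(3, 5)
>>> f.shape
(13, 7, 3)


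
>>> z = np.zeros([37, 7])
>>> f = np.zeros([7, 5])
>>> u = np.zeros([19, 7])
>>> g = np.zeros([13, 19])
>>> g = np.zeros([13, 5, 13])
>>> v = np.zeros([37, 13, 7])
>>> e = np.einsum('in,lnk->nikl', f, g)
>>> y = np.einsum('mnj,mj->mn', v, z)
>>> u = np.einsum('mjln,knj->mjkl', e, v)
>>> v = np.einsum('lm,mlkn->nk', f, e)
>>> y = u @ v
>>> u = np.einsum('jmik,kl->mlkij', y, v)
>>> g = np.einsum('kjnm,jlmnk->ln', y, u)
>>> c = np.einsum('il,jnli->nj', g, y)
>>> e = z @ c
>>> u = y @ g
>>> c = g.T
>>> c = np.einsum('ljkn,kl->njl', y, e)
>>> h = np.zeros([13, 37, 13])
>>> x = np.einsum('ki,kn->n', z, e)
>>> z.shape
(37, 7)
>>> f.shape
(7, 5)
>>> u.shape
(5, 7, 37, 37)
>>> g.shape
(13, 37)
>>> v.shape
(13, 13)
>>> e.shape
(37, 5)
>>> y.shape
(5, 7, 37, 13)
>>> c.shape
(13, 7, 5)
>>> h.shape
(13, 37, 13)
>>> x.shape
(5,)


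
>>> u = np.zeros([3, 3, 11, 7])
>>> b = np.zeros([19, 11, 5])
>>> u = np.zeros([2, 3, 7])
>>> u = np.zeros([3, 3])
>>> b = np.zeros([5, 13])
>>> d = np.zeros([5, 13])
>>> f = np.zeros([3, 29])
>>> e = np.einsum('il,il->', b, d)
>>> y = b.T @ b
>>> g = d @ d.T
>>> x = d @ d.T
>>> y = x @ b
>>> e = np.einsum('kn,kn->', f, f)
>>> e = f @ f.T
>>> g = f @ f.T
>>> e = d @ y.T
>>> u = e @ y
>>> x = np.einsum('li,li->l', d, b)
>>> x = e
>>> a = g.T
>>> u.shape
(5, 13)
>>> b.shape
(5, 13)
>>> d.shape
(5, 13)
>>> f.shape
(3, 29)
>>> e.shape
(5, 5)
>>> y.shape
(5, 13)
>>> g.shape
(3, 3)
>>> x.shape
(5, 5)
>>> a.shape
(3, 3)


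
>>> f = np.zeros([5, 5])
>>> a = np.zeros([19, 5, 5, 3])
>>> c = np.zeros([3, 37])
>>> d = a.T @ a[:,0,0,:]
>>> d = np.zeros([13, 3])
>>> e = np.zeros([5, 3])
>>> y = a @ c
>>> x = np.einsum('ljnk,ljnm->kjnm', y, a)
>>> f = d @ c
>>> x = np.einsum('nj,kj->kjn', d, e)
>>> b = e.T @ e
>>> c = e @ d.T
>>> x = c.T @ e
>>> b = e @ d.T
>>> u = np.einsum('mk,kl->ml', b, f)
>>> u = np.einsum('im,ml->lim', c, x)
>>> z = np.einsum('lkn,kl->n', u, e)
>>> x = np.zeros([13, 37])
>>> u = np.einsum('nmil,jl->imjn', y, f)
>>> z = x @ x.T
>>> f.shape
(13, 37)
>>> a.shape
(19, 5, 5, 3)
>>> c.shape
(5, 13)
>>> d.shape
(13, 3)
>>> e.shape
(5, 3)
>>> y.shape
(19, 5, 5, 37)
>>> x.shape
(13, 37)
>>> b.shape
(5, 13)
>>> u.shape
(5, 5, 13, 19)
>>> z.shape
(13, 13)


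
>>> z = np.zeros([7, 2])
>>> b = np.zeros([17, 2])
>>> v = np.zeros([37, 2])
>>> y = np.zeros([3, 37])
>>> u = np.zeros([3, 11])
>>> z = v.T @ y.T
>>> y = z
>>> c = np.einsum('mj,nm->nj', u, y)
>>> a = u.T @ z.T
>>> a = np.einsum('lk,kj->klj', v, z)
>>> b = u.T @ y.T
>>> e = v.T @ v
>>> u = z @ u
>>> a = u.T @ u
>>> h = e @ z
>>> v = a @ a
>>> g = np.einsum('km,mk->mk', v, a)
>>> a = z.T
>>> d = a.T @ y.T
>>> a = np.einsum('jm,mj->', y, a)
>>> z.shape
(2, 3)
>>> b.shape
(11, 2)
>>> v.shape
(11, 11)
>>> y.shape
(2, 3)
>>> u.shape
(2, 11)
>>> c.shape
(2, 11)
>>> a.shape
()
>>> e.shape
(2, 2)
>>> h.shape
(2, 3)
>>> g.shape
(11, 11)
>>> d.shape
(2, 2)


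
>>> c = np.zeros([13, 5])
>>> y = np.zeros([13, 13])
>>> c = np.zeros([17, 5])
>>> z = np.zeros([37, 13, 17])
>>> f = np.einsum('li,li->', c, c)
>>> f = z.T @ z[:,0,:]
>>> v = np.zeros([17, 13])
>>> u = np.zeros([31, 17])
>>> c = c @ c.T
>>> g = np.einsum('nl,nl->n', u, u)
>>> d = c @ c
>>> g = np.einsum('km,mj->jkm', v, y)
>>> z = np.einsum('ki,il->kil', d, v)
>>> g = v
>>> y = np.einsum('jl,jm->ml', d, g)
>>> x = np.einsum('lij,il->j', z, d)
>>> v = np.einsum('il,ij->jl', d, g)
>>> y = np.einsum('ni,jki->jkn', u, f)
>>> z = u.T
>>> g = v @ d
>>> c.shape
(17, 17)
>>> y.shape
(17, 13, 31)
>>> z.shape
(17, 31)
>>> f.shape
(17, 13, 17)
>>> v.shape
(13, 17)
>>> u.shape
(31, 17)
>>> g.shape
(13, 17)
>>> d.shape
(17, 17)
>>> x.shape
(13,)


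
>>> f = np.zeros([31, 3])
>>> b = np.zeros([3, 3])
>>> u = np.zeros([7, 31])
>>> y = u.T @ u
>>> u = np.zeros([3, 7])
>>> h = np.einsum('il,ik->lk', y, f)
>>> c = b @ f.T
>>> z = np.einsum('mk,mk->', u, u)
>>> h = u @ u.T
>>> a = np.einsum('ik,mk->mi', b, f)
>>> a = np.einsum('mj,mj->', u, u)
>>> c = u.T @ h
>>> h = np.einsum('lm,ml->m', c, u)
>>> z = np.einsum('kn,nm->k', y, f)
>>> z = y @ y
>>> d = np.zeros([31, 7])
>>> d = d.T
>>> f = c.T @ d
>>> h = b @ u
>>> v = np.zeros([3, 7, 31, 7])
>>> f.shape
(3, 31)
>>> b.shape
(3, 3)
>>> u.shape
(3, 7)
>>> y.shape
(31, 31)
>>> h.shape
(3, 7)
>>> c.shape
(7, 3)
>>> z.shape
(31, 31)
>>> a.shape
()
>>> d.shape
(7, 31)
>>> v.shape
(3, 7, 31, 7)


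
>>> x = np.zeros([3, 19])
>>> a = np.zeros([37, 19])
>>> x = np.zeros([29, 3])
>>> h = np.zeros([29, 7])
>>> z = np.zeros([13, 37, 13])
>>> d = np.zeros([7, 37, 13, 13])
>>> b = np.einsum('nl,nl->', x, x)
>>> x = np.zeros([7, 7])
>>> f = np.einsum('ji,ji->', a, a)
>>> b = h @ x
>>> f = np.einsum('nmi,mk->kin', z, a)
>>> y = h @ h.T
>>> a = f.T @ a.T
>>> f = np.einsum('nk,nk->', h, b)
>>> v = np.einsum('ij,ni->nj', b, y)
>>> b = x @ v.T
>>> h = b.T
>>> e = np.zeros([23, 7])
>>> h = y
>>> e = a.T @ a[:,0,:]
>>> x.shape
(7, 7)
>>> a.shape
(13, 13, 37)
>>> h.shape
(29, 29)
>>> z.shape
(13, 37, 13)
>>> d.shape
(7, 37, 13, 13)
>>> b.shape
(7, 29)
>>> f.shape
()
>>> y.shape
(29, 29)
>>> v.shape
(29, 7)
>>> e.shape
(37, 13, 37)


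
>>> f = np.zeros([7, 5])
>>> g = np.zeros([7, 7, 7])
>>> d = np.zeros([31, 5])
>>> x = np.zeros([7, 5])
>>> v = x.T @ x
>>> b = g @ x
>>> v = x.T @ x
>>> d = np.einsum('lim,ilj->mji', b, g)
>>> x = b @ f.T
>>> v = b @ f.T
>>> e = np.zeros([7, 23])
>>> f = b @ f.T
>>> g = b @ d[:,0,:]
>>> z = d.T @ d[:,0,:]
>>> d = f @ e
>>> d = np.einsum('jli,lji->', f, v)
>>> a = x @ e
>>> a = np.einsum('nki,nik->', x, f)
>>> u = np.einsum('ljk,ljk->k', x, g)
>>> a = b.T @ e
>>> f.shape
(7, 7, 7)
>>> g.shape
(7, 7, 7)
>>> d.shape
()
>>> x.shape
(7, 7, 7)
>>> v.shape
(7, 7, 7)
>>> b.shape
(7, 7, 5)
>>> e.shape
(7, 23)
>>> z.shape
(7, 7, 7)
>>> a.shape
(5, 7, 23)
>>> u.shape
(7,)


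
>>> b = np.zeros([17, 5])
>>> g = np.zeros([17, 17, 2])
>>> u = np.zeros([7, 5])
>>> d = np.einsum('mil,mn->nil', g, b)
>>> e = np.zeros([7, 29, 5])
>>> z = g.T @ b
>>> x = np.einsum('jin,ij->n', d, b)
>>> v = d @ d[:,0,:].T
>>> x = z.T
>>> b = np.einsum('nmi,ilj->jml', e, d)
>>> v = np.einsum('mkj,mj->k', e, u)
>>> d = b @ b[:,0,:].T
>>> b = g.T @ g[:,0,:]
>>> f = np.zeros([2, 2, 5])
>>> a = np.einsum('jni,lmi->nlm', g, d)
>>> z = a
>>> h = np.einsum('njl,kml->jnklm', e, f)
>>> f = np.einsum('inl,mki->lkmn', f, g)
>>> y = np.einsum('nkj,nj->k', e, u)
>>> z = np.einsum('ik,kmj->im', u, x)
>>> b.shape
(2, 17, 2)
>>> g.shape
(17, 17, 2)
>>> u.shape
(7, 5)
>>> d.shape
(2, 29, 2)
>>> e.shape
(7, 29, 5)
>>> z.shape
(7, 17)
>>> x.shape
(5, 17, 2)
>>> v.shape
(29,)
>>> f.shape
(5, 17, 17, 2)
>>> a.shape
(17, 2, 29)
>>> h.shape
(29, 7, 2, 5, 2)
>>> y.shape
(29,)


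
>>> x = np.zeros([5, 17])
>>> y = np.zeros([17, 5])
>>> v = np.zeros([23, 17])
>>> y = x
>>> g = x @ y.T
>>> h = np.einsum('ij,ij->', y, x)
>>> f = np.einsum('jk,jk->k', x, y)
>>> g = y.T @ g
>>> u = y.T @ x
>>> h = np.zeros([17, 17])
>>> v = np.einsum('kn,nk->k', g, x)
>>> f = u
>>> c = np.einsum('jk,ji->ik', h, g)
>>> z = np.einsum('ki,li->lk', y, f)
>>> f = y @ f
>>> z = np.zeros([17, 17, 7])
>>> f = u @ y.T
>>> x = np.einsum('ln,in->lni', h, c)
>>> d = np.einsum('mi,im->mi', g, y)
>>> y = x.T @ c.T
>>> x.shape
(17, 17, 5)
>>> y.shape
(5, 17, 5)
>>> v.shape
(17,)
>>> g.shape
(17, 5)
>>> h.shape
(17, 17)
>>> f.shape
(17, 5)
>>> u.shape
(17, 17)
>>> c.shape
(5, 17)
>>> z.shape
(17, 17, 7)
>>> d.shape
(17, 5)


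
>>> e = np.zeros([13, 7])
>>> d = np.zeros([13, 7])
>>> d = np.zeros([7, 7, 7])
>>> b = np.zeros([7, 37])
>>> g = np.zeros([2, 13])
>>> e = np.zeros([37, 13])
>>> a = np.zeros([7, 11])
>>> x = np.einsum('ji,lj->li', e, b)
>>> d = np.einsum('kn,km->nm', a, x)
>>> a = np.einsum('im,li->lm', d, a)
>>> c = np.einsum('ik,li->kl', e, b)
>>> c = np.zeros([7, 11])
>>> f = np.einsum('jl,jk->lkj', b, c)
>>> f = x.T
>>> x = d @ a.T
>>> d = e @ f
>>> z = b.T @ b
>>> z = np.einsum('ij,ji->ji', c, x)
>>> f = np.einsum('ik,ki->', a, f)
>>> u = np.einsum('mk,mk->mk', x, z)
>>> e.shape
(37, 13)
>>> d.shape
(37, 7)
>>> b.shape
(7, 37)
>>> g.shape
(2, 13)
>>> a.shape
(7, 13)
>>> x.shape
(11, 7)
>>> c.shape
(7, 11)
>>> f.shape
()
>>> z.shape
(11, 7)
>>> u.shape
(11, 7)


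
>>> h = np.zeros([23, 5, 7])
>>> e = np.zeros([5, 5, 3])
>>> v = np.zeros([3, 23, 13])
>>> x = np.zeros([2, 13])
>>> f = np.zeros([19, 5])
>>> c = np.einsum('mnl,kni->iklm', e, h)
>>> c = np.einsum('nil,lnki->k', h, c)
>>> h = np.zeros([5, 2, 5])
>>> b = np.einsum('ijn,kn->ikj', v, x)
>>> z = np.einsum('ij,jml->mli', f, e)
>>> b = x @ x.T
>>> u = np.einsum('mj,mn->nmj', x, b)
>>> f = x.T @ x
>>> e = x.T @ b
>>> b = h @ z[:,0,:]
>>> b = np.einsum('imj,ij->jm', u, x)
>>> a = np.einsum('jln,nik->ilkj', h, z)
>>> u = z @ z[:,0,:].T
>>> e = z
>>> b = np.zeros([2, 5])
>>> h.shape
(5, 2, 5)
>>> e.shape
(5, 3, 19)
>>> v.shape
(3, 23, 13)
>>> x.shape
(2, 13)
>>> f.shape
(13, 13)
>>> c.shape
(3,)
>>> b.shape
(2, 5)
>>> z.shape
(5, 3, 19)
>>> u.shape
(5, 3, 5)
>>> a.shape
(3, 2, 19, 5)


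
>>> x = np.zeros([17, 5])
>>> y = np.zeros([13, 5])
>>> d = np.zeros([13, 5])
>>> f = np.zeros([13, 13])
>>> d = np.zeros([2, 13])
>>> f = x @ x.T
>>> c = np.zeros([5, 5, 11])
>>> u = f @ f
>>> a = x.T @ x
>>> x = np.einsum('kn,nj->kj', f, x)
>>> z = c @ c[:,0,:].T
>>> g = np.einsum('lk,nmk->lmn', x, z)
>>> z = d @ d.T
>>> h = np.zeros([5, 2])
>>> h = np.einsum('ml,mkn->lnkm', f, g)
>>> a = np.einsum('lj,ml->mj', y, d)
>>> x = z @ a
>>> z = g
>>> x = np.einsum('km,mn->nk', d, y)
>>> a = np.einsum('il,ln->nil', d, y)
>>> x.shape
(5, 2)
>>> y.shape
(13, 5)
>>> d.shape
(2, 13)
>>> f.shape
(17, 17)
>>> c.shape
(5, 5, 11)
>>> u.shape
(17, 17)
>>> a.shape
(5, 2, 13)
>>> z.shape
(17, 5, 5)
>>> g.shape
(17, 5, 5)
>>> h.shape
(17, 5, 5, 17)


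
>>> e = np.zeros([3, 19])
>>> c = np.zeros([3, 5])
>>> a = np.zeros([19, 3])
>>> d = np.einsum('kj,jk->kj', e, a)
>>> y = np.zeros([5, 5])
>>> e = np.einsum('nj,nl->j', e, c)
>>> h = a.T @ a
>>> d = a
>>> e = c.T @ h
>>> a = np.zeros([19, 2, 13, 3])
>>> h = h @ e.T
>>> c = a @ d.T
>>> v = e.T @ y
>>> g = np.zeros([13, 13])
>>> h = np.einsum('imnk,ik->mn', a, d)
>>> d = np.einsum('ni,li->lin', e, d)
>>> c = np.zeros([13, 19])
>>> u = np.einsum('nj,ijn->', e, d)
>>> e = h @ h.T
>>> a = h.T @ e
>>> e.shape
(2, 2)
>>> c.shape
(13, 19)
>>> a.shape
(13, 2)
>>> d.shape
(19, 3, 5)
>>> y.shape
(5, 5)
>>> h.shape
(2, 13)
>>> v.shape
(3, 5)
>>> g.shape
(13, 13)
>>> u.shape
()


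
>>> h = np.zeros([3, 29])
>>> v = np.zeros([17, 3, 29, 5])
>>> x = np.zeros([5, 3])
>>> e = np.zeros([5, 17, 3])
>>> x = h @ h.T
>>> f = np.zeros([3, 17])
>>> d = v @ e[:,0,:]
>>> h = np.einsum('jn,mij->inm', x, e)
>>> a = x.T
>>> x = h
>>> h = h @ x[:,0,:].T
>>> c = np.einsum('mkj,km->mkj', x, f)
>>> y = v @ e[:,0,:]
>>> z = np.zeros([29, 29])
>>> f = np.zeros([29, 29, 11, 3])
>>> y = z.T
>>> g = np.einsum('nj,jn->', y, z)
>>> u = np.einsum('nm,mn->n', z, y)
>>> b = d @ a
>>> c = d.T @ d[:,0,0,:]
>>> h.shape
(17, 3, 17)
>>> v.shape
(17, 3, 29, 5)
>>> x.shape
(17, 3, 5)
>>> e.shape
(5, 17, 3)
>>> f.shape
(29, 29, 11, 3)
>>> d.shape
(17, 3, 29, 3)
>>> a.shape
(3, 3)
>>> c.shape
(3, 29, 3, 3)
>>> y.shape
(29, 29)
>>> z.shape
(29, 29)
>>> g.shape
()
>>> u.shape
(29,)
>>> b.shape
(17, 3, 29, 3)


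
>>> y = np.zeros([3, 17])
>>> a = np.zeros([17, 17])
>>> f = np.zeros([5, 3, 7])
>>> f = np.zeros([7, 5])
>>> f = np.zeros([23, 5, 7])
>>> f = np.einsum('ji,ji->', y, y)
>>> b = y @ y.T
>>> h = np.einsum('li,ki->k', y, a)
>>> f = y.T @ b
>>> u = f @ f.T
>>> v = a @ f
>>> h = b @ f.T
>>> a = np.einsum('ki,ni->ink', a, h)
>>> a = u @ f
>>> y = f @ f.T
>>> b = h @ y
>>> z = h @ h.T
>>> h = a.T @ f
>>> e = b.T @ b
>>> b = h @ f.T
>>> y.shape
(17, 17)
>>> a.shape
(17, 3)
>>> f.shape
(17, 3)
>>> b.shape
(3, 17)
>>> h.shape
(3, 3)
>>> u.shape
(17, 17)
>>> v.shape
(17, 3)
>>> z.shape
(3, 3)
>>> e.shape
(17, 17)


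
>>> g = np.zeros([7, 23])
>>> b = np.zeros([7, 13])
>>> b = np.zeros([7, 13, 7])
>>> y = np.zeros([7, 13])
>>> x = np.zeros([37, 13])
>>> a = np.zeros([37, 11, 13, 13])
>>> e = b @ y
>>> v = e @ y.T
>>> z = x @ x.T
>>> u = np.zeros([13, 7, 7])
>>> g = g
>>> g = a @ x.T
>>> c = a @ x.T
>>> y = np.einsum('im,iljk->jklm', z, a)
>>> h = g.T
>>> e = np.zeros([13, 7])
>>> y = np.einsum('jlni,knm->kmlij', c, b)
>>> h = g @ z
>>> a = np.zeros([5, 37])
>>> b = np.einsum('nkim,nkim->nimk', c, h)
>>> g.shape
(37, 11, 13, 37)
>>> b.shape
(37, 13, 37, 11)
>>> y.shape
(7, 7, 11, 37, 37)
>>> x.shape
(37, 13)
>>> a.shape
(5, 37)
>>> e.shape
(13, 7)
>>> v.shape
(7, 13, 7)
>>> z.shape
(37, 37)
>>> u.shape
(13, 7, 7)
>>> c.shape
(37, 11, 13, 37)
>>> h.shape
(37, 11, 13, 37)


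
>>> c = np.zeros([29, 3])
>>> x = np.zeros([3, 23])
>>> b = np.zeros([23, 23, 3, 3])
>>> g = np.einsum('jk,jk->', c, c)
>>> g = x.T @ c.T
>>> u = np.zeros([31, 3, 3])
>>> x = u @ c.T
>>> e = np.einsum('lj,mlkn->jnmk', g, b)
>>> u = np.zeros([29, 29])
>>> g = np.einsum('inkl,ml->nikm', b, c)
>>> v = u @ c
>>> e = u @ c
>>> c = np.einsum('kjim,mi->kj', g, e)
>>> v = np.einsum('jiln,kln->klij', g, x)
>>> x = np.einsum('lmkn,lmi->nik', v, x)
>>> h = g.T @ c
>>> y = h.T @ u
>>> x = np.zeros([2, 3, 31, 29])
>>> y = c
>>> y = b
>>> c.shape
(23, 23)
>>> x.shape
(2, 3, 31, 29)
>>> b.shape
(23, 23, 3, 3)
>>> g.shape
(23, 23, 3, 29)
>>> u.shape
(29, 29)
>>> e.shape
(29, 3)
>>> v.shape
(31, 3, 23, 23)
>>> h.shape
(29, 3, 23, 23)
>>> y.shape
(23, 23, 3, 3)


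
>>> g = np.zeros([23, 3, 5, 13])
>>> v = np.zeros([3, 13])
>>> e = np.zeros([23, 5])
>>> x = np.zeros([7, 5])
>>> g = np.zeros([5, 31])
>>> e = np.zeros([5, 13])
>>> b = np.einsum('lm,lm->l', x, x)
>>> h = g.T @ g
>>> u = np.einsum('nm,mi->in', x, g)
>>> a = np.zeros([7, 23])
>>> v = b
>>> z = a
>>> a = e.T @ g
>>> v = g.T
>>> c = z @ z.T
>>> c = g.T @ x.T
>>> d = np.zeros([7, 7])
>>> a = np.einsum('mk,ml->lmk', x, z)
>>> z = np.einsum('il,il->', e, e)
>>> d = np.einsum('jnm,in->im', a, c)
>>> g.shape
(5, 31)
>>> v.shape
(31, 5)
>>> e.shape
(5, 13)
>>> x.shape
(7, 5)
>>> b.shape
(7,)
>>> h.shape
(31, 31)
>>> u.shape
(31, 7)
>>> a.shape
(23, 7, 5)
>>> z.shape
()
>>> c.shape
(31, 7)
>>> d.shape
(31, 5)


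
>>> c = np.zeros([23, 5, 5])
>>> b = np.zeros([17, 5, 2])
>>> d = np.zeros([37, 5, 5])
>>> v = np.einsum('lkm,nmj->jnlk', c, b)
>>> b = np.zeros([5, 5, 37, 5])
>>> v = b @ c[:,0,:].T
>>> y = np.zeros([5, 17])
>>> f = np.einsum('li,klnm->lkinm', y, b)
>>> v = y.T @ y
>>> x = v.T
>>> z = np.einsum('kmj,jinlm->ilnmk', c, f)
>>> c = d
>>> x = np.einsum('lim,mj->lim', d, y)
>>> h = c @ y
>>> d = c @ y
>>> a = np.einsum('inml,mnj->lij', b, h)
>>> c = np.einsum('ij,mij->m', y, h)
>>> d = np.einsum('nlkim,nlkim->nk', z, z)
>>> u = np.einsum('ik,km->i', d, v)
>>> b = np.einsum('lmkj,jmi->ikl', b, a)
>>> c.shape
(37,)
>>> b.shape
(17, 37, 5)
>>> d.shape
(5, 17)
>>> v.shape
(17, 17)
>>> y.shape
(5, 17)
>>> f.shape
(5, 5, 17, 37, 5)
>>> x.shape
(37, 5, 5)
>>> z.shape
(5, 37, 17, 5, 23)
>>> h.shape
(37, 5, 17)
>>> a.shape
(5, 5, 17)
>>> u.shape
(5,)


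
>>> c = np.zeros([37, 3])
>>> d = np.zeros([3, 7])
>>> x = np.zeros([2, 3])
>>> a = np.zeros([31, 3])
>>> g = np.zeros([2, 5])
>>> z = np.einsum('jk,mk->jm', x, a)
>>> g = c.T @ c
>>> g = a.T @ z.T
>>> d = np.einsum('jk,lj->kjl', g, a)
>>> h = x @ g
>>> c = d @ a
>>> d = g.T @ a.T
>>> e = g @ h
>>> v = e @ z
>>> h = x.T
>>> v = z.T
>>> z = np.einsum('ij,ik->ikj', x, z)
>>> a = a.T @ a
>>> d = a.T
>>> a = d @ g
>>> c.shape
(2, 3, 3)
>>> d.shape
(3, 3)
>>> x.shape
(2, 3)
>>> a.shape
(3, 2)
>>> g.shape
(3, 2)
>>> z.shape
(2, 31, 3)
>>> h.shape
(3, 2)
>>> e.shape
(3, 2)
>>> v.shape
(31, 2)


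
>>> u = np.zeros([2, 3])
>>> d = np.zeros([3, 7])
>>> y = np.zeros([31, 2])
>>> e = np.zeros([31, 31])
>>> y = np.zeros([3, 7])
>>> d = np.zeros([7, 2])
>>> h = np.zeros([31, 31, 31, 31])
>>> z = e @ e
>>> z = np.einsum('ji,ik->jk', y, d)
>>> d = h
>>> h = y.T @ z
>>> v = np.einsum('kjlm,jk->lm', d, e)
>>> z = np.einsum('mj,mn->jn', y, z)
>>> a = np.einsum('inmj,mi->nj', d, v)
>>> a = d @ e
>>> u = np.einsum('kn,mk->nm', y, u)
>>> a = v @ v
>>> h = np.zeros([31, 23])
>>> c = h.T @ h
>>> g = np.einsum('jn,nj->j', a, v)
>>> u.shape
(7, 2)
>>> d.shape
(31, 31, 31, 31)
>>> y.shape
(3, 7)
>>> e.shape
(31, 31)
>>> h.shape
(31, 23)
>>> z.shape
(7, 2)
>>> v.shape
(31, 31)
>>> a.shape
(31, 31)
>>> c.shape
(23, 23)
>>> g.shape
(31,)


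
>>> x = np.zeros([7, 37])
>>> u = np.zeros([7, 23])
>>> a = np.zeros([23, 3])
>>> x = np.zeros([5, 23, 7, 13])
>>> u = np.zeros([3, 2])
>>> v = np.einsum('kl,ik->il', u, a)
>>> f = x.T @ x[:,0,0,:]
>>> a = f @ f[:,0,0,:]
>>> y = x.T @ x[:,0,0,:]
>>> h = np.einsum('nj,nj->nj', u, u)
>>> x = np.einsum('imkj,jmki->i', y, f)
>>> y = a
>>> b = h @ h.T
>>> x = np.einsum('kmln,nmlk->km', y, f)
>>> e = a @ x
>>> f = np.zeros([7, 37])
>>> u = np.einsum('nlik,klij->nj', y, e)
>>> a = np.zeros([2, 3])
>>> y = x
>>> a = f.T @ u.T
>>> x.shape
(13, 7)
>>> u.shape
(13, 7)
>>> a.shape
(37, 13)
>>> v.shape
(23, 2)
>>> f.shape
(7, 37)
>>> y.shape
(13, 7)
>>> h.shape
(3, 2)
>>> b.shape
(3, 3)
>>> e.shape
(13, 7, 23, 7)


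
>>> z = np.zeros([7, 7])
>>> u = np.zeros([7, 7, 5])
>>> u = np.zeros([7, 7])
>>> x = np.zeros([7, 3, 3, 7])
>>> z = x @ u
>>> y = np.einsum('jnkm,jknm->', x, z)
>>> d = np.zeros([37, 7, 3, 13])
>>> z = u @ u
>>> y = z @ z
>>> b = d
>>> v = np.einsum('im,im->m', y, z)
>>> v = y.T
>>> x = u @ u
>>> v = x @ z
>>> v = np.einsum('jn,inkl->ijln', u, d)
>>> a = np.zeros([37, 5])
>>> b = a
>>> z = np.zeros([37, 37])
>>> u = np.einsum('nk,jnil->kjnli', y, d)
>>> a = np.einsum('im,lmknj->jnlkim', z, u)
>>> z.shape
(37, 37)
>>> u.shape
(7, 37, 7, 13, 3)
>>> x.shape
(7, 7)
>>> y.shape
(7, 7)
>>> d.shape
(37, 7, 3, 13)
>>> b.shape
(37, 5)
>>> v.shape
(37, 7, 13, 7)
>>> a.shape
(3, 13, 7, 7, 37, 37)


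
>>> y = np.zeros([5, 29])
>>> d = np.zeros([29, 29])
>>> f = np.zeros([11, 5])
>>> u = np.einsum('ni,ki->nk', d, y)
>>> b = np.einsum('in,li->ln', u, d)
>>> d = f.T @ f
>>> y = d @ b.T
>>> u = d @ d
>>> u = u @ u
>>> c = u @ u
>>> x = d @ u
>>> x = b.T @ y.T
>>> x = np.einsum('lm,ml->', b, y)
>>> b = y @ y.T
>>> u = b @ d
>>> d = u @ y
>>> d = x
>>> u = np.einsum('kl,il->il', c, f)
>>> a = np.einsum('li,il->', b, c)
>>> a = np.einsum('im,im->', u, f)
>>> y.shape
(5, 29)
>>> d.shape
()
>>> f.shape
(11, 5)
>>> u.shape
(11, 5)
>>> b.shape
(5, 5)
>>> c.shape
(5, 5)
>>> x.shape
()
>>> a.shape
()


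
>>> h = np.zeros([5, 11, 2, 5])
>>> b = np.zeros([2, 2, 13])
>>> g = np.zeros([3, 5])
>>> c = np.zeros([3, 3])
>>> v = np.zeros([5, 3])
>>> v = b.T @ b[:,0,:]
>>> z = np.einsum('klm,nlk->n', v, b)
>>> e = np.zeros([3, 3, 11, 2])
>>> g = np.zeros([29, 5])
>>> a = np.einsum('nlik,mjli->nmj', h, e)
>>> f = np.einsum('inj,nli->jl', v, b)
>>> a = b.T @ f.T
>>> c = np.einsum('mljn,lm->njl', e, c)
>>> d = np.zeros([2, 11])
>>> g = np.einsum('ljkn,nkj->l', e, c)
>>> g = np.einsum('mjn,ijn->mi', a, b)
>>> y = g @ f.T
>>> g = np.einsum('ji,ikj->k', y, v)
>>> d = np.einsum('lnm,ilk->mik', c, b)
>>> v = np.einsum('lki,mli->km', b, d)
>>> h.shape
(5, 11, 2, 5)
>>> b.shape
(2, 2, 13)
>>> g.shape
(2,)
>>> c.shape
(2, 11, 3)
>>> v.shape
(2, 3)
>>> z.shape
(2,)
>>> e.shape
(3, 3, 11, 2)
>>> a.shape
(13, 2, 13)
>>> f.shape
(13, 2)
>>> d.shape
(3, 2, 13)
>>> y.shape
(13, 13)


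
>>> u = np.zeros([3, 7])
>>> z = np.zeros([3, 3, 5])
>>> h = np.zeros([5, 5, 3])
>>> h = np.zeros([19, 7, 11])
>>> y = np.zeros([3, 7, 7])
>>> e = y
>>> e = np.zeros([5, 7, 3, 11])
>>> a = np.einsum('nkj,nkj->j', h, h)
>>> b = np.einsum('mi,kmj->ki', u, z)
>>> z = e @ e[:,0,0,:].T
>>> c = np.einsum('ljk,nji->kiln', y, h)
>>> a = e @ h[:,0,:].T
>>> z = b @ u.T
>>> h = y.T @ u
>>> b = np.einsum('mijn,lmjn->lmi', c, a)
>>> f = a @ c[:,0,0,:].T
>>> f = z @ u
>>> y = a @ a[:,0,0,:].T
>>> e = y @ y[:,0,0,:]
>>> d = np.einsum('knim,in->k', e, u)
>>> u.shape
(3, 7)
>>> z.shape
(3, 3)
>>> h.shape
(7, 7, 7)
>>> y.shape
(5, 7, 3, 5)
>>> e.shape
(5, 7, 3, 5)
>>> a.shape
(5, 7, 3, 19)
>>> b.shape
(5, 7, 11)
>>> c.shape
(7, 11, 3, 19)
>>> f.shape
(3, 7)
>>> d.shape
(5,)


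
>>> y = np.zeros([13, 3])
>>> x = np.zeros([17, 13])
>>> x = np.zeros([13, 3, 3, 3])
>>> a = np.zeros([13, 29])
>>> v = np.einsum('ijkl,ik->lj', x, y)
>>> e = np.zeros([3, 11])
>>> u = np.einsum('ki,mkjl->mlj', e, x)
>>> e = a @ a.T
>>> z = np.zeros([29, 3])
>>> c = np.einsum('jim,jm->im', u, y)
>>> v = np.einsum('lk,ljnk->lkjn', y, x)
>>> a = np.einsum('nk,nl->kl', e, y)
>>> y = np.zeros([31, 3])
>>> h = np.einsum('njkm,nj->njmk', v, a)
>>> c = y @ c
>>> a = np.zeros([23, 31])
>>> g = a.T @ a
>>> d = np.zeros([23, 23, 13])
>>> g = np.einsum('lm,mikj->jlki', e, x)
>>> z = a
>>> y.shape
(31, 3)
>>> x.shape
(13, 3, 3, 3)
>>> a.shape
(23, 31)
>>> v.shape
(13, 3, 3, 3)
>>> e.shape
(13, 13)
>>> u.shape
(13, 3, 3)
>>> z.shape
(23, 31)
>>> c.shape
(31, 3)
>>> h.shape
(13, 3, 3, 3)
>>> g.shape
(3, 13, 3, 3)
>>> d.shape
(23, 23, 13)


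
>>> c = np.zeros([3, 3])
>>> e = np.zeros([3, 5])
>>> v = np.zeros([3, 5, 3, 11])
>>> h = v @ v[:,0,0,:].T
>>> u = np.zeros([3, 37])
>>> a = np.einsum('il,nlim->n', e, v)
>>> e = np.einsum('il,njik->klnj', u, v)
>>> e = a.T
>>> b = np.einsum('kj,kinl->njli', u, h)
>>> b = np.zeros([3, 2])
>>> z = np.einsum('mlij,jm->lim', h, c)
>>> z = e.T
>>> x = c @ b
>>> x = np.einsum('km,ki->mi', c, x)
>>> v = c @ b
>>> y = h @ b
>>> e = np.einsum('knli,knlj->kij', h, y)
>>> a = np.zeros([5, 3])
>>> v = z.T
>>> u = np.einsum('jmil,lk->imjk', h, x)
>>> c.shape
(3, 3)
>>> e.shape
(3, 3, 2)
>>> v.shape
(3,)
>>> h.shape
(3, 5, 3, 3)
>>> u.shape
(3, 5, 3, 2)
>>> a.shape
(5, 3)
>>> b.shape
(3, 2)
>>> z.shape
(3,)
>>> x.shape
(3, 2)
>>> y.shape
(3, 5, 3, 2)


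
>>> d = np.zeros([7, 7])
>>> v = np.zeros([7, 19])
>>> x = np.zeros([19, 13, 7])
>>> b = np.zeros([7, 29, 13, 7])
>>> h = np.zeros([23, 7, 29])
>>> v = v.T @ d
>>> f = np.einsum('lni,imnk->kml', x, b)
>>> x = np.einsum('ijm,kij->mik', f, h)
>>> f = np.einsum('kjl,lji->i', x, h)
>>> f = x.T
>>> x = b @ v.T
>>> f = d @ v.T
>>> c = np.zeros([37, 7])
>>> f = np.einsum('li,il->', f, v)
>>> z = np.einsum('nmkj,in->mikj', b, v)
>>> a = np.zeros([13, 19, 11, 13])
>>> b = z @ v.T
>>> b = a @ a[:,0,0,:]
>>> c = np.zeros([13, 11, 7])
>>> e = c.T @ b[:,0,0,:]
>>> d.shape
(7, 7)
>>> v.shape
(19, 7)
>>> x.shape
(7, 29, 13, 19)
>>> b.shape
(13, 19, 11, 13)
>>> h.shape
(23, 7, 29)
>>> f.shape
()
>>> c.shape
(13, 11, 7)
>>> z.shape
(29, 19, 13, 7)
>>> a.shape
(13, 19, 11, 13)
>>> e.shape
(7, 11, 13)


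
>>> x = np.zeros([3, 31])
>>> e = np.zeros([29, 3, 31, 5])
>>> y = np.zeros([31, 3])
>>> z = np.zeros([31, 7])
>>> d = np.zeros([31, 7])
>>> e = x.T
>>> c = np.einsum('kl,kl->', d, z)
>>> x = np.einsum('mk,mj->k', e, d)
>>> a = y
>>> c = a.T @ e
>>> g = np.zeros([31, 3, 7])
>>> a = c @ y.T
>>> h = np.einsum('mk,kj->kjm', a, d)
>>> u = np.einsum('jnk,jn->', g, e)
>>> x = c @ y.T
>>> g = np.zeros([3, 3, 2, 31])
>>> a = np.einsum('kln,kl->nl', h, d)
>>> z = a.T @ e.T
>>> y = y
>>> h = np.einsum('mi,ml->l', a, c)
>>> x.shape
(3, 31)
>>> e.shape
(31, 3)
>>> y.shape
(31, 3)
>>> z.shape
(7, 31)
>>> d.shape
(31, 7)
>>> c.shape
(3, 3)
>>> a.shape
(3, 7)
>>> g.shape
(3, 3, 2, 31)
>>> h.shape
(3,)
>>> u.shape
()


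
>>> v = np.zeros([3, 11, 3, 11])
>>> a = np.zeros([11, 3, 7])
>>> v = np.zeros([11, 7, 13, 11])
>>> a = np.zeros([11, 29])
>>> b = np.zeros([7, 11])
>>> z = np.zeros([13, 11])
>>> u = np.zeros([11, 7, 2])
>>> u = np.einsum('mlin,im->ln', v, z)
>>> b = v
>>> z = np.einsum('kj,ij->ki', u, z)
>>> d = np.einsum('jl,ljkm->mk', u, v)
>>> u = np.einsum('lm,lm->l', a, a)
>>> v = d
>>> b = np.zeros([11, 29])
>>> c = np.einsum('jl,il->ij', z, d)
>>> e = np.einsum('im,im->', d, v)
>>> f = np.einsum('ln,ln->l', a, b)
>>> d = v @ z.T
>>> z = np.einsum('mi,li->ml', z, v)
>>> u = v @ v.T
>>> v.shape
(11, 13)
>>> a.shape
(11, 29)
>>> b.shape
(11, 29)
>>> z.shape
(7, 11)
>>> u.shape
(11, 11)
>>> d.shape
(11, 7)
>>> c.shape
(11, 7)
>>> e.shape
()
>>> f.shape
(11,)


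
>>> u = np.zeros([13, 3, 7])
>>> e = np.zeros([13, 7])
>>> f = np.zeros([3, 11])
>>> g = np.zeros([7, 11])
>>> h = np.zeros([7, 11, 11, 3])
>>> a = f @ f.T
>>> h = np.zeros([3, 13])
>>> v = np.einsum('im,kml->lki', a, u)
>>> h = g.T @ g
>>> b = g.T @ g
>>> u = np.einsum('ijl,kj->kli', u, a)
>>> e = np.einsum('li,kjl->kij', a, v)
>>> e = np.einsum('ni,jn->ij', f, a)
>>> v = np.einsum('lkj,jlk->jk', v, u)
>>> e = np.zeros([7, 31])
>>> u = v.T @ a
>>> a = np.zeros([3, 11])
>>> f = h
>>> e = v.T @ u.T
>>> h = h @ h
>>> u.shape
(13, 3)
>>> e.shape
(13, 13)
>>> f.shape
(11, 11)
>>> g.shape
(7, 11)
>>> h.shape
(11, 11)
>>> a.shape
(3, 11)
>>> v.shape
(3, 13)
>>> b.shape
(11, 11)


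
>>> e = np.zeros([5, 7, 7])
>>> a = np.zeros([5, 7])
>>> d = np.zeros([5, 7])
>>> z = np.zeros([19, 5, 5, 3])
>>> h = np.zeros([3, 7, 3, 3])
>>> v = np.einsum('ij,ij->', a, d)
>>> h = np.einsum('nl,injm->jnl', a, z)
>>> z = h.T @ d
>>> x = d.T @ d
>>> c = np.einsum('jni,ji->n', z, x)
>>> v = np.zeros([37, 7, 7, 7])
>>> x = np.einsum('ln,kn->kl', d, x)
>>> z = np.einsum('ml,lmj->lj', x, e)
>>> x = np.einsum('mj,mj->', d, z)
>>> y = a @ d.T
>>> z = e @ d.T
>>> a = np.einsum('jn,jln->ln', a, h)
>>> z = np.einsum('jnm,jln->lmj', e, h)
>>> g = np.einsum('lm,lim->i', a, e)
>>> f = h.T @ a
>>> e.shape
(5, 7, 7)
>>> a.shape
(5, 7)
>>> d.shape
(5, 7)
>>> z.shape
(5, 7, 5)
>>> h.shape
(5, 5, 7)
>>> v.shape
(37, 7, 7, 7)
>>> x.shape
()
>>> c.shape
(5,)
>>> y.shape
(5, 5)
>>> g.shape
(7,)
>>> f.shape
(7, 5, 7)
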